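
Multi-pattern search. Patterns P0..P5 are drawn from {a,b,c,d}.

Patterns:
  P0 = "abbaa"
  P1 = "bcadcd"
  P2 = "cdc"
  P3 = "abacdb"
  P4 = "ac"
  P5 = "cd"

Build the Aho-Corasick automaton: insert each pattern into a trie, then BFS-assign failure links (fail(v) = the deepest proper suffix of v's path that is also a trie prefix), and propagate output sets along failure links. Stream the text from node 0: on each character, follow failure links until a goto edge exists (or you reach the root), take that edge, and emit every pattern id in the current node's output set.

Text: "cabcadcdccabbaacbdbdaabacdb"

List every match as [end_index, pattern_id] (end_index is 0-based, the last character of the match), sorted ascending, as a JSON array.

Construct AC machine:
Trie (insert patterns):
  n0 'ε': a→1 b→6 c→12
  n1 'a': b→2 c→19
  n2 'ab': a→15 b→3
  n3 'abb': a→4
  n4 'abba': a→5
  n5 'abbaa': ·  [P0 ends]
  n6 'b': c→7
  n7 'bc': a→8
  n8 'bca': d→9
  n9 'bcad': c→10
  n10 'bcadc': d→11
  n11 'bcadcd': ·  [P1 ends]
  n12 'c': d→13
  n13 'cd': c→14  [P5 ends]
  n14 'cdc': ·  [P2 ends]
  n15 'aba': c→16
  n16 'abac': d→17
  n17 'abacd': b→18
  n18 'abacdb': ·  [P3 ends]
  n19 'ac': ·  [P4 ends]

Failure links (BFS by depth):
  n1('a'): parent n0 fail=0; on 'a' 0 → fail=0;  out ∅∪∅=∅
  n6('b'): parent n0 fail=0; on 'b' 0 → fail=0;  out ∅∪∅=∅
  n12('c'): parent n0 fail=0; on 'c' 0 → fail=0;  out ∅∪∅=∅
  n2('ab'): parent n1 fail=0; on 'b' 0 → fail=6;  out ∅∪∅=∅
  n7('bc'): parent n6 fail=0; on 'c' 0 → fail=12;  out ∅∪∅=∅
  n13('cd'): parent n12 fail=0; on 'd' 0 → fail=0;  out {5}∪∅={5}
  n19('ac'): parent n1 fail=0; on 'c' 0 → fail=12;  out {4}∪∅={4}
  n3('abb'): parent n2 fail=6; on 'b' 6→0 → fail=6;  out ∅∪∅=∅
  n8('bca'): parent n7 fail=12; on 'a' 12→0 → fail=1;  out ∅∪∅=∅
  n14('cdc'): parent n13 fail=0; on 'c' 0 → fail=12;  out {2}∪∅={2}
  n15('aba'): parent n2 fail=6; on 'a' 6→0 → fail=1;  out ∅∪∅=∅
  n4('abba'): parent n3 fail=6; on 'a' 6→0 → fail=1;  out ∅∪∅=∅
  n9('bcad'): parent n8 fail=1; on 'd' 1→0 → fail=0;  out ∅∪∅=∅
  n16('abac'): parent n15 fail=1; on 'c' 1 → fail=19;  out ∅∪{4}={4}
  n5('abbaa'): parent n4 fail=1; on 'a' 1→0 → fail=1;  out {0}∪∅={0}
  n10('bcadc'): parent n9 fail=0; on 'c' 0 → fail=12;  out ∅∪∅=∅
  n17('abacd'): parent n16 fail=19; on 'd' 19→12 → fail=13;  out ∅∪{5}={5}
  n11('bcadcd'): parent n10 fail=12; on 'd' 12 → fail=13;  out {1}∪{5}={1,5}
  n18('abacdb'): parent n17 fail=13; on 'b' 13→0 → fail=6;  out {3}∪∅={3}

Scan:
i=0 'c': node 0→12
i=1 'a': node 12→1 (via fail)
i=2 'b': node 1→2
i=3 'c': node 2→7 (via fail)
i=4 'a': node 7→8
i=5 'd': node 8→9
i=6 'c': node 9→10
i=7 'd': node 10→11  ** P1@[2:7],P5@[6:7]
i=8 'c': node 11→14 (via fail)  ** P2@[6:8]
i=9 'c': node 14→12 (via fail)
i=10 'a': node 12→1 (via fail)
i=11 'b': node 1→2
i=12 'b': node 2→3
i=13 'a': node 3→4
i=14 'a': node 4→5  ** P0@[10:14]
i=15 'c': node 5→19 (via fail)  ** P4@[14:15]
i=16 'b': node 19→6 (via fail)
i=17 'd': node 6→0 (via fail)
i=18 'b': node 0→6
i=19 'd': node 6→0 (via fail)
i=20 'a': node 0→1
i=21 'a': node 1→1 (via fail)
i=22 'b': node 1→2
i=23 'a': node 2→15
i=24 'c': node 15→16  ** P4@[23:24]
i=25 'd': node 16→17  ** P5@[24:25]
i=26 'b': node 17→18  ** P3@[21:26]

All matches (sorted): [[7,1],[7,5],[8,2],[14,0],[15,4],[24,4],[25,5],[26,3]]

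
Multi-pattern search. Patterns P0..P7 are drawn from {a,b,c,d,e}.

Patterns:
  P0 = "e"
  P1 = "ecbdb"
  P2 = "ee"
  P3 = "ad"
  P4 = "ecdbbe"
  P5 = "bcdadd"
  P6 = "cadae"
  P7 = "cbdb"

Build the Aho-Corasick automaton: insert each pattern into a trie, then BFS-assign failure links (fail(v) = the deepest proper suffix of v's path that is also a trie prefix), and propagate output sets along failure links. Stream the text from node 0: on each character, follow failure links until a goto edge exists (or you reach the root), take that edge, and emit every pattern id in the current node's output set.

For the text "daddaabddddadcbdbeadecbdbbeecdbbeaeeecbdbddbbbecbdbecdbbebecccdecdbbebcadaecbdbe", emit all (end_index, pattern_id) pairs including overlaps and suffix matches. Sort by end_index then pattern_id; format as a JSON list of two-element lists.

Build automaton:
Trie nodes:
  0='ε' goto a→7 b→13 c→19 e→1
  1='e' goto c→2 e→6  ←P0
  2='ec' goto b→3 d→9
  3='ecb' goto d→4
  4='ecbd' goto b→5
  5='ecbdb' goto ·  ←P1
  6='ee' goto ·  ←P2
  7='a' goto d→8
  8='ad' goto ·  ←P3
  9='ecd' goto b→10
  10='ecdb' goto b→11
  11='ecdbb' goto e→12
  12='ecdbbe' goto ·  ←P4
  13='b' goto c→14
  14='bc' goto d→15
  15='bcd' goto a→16
  16='bcda' goto d→17
  17='bcdad' goto d→18
  18='bcdadd' goto ·  ←P5
  19='c' goto a→20 b→24
  20='ca' goto d→21
  21='cad' goto a→22
  22='cada' goto e→23
  23='cadae' goto ·  ←P6
  24='cb' goto d→25
  25='cbd' goto b→26
  26='cbdb' goto ·  ←P7

Failure links (BFS by depth):
  n1('e'): parent n0 fail=0; on 'e' 0 → fail=0;  out {0}∪∅={0}
  n7('a'): parent n0 fail=0; on 'a' 0 → fail=0;  out ∅∪∅=∅
  n13('b'): parent n0 fail=0; on 'b' 0 → fail=0;  out ∅∪∅=∅
  n19('c'): parent n0 fail=0; on 'c' 0 → fail=0;  out ∅∪∅=∅
  n2('ec'): parent n1 fail=0; on 'c' 0 → fail=19;  out ∅∪∅=∅
  n6('ee'): parent n1 fail=0; on 'e' 0 → fail=1;  out {2}∪{0}={0,2}
  n8('ad'): parent n7 fail=0; on 'd' 0 → fail=0;  out {3}∪∅={3}
  n14('bc'): parent n13 fail=0; on 'c' 0 → fail=19;  out ∅∪∅=∅
  n20('ca'): parent n19 fail=0; on 'a' 0 → fail=7;  out ∅∪∅=∅
  n24('cb'): parent n19 fail=0; on 'b' 0 → fail=13;  out ∅∪∅=∅
  n3('ecb'): parent n2 fail=19; on 'b' 19 → fail=24;  out ∅∪∅=∅
  n9('ecd'): parent n2 fail=19; on 'd' 19→0 → fail=0;  out ∅∪∅=∅
  n15('bcd'): parent n14 fail=19; on 'd' 19→0 → fail=0;  out ∅∪∅=∅
  n21('cad'): parent n20 fail=7; on 'd' 7 → fail=8;  out ∅∪{3}={3}
  n25('cbd'): parent n24 fail=13; on 'd' 13→0 → fail=0;  out ∅∪∅=∅
  n4('ecbd'): parent n3 fail=24; on 'd' 24 → fail=25;  out ∅∪∅=∅
  n10('ecdb'): parent n9 fail=0; on 'b' 0 → fail=13;  out ∅∪∅=∅
  n16('bcda'): parent n15 fail=0; on 'a' 0 → fail=7;  out ∅∪∅=∅
  n22('cada'): parent n21 fail=8; on 'a' 8→0 → fail=7;  out ∅∪∅=∅
  n26('cbdb'): parent n25 fail=0; on 'b' 0 → fail=13;  out {7}∪∅={7}
  n5('ecbdb'): parent n4 fail=25; on 'b' 25 → fail=26;  out {1}∪{7}={1,7}
  n11('ecdbb'): parent n10 fail=13; on 'b' 13→0 → fail=13;  out ∅∪∅=∅
  n17('bcdad'): parent n16 fail=7; on 'd' 7 → fail=8;  out ∅∪{3}={3}
  n23('cadae'): parent n22 fail=7; on 'e' 7→0 → fail=1;  out {6}∪{0}={0,6}
  n12('ecdbbe'): parent n11 fail=13; on 'e' 13→0 → fail=1;  out {4}∪{0}={0,4}
  n18('bcdadd'): parent n17 fail=8; on 'd' 8→0 → fail=0;  out {5}∪∅={5}

Scan:
[0] read 'd'  n0⇒n0
[1] read 'a'  n0⇒n7
[2] read 'd'  n7⇒n8  → match P3@[1:2]
[3] read 'd'  n8⇒n0 (fail-walked)
[4] read 'a'  n0⇒n7
[5] read 'a'  n7⇒n7 (fail-walked)
[6] read 'b'  n7⇒n13 (fail-walked)
[7] read 'd'  n13⇒n0 (fail-walked)
[8] read 'd'  n0⇒n0
[9] read 'd'  n0⇒n0
[10] read 'd'  n0⇒n0
[11] read 'a'  n0⇒n7
[12] read 'd'  n7⇒n8  → match P3@[11:12]
[13] read 'c'  n8⇒n19 (fail-walked)
[14] read 'b'  n19⇒n24
[15] read 'd'  n24⇒n25
[16] read 'b'  n25⇒n26  → match P7@[13:16]
[17] read 'e'  n26⇒n1 (fail-walked)  → match P0@[17:17]
[18] read 'a'  n1⇒n7 (fail-walked)
[19] read 'd'  n7⇒n8  → match P3@[18:19]
[20] read 'e'  n8⇒n1 (fail-walked)  → match P0@[20:20]
[21] read 'c'  n1⇒n2
[22] read 'b'  n2⇒n3
[23] read 'd'  n3⇒n4
[24] read 'b'  n4⇒n5  → match P1@[20:24],P7@[21:24]
[25] read 'b'  n5⇒n13 (fail-walked)
[26] read 'e'  n13⇒n1 (fail-walked)  → match P0@[26:26]
[27] read 'e'  n1⇒n6  → match P0@[27:27],P2@[26:27]
[28] read 'c'  n6⇒n2 (fail-walked)
[29] read 'd'  n2⇒n9
[30] read 'b'  n9⇒n10
[31] read 'b'  n10⇒n11
[32] read 'e'  n11⇒n12  → match P0@[32:32],P4@[27:32]
[33] read 'a'  n12⇒n7 (fail-walked)
[34] read 'e'  n7⇒n1 (fail-walked)  → match P0@[34:34]
[35] read 'e'  n1⇒n6  → match P0@[35:35],P2@[34:35]
[36] read 'e'  n6⇒n6 (fail-walked)  → match P0@[36:36],P2@[35:36]
[37] read 'c'  n6⇒n2 (fail-walked)
[38] read 'b'  n2⇒n3
[39] read 'd'  n3⇒n4
[40] read 'b'  n4⇒n5  → match P1@[36:40],P7@[37:40]
[41] read 'd'  n5⇒n0 (fail-walked)
[42] read 'd'  n0⇒n0
[43] read 'b'  n0⇒n13
[44] read 'b'  n13⇒n13 (fail-walked)
[45] read 'b'  n13⇒n13 (fail-walked)
[46] read 'e'  n13⇒n1 (fail-walked)  → match P0@[46:46]
[47] read 'c'  n1⇒n2
[48] read 'b'  n2⇒n3
[49] read 'd'  n3⇒n4
[50] read 'b'  n4⇒n5  → match P1@[46:50],P7@[47:50]
[51] read 'e'  n5⇒n1 (fail-walked)  → match P0@[51:51]
[52] read 'c'  n1⇒n2
[53] read 'd'  n2⇒n9
[54] read 'b'  n9⇒n10
[55] read 'b'  n10⇒n11
[56] read 'e'  n11⇒n12  → match P0@[56:56],P4@[51:56]
[57] read 'b'  n12⇒n13 (fail-walked)
[58] read 'e'  n13⇒n1 (fail-walked)  → match P0@[58:58]
[59] read 'c'  n1⇒n2
[60] read 'c'  n2⇒n19 (fail-walked)
[61] read 'c'  n19⇒n19 (fail-walked)
[62] read 'd'  n19⇒n0 (fail-walked)
[63] read 'e'  n0⇒n1  → match P0@[63:63]
[64] read 'c'  n1⇒n2
[65] read 'd'  n2⇒n9
[66] read 'b'  n9⇒n10
[67] read 'b'  n10⇒n11
[68] read 'e'  n11⇒n12  → match P0@[68:68],P4@[63:68]
[69] read 'b'  n12⇒n13 (fail-walked)
[70] read 'c'  n13⇒n14
[71] read 'a'  n14⇒n20 (fail-walked)
[72] read 'd'  n20⇒n21  → match P3@[71:72]
[73] read 'a'  n21⇒n22
[74] read 'e'  n22⇒n23  → match P0@[74:74],P6@[70:74]
[75] read 'c'  n23⇒n2 (fail-walked)
[76] read 'b'  n2⇒n3
[77] read 'd'  n3⇒n4
[78] read 'b'  n4⇒n5  → match P1@[74:78],P7@[75:78]
[79] read 'e'  n5⇒n1 (fail-walked)  → match P0@[79:79]

Matches: [[2,3],[12,3],[16,7],[17,0],[19,3],[20,0],[24,1],[24,7],[26,0],[27,0],[27,2],[32,0],[32,4],[34,0],[35,0],[35,2],[36,0],[36,2],[40,1],[40,7],[46,0],[50,1],[50,7],[51,0],[56,0],[56,4],[58,0],[63,0],[68,0],[68,4],[72,3],[74,0],[74,6],[78,1],[78,7],[79,0]]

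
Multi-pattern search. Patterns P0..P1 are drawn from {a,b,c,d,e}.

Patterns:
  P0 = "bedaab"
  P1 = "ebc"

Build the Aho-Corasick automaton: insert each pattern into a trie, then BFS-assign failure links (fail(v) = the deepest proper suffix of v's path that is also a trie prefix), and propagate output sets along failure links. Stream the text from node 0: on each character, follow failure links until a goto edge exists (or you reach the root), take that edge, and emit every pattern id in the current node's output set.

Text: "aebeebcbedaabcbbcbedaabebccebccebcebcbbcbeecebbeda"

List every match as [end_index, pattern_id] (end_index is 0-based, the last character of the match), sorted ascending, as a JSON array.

Construct AC machine:
Trie nodes:
  n0 'ε': b→1 e→7
  n1 'b': e→2
  n2 'be': d→3
  n3 'bed': a→4
  n4 'beda': a→5
  n5 'bedaa': b→6
  n6 'bedaab': ·  [P0 ends]
  n7 'e': b→8
  n8 'eb': c→9
  n9 'ebc': ·  [P1 ends]

Failure links (BFS by depth):
  fail(1) 'b': from fail(0)=0 chase 'b': 0 ⇒ 0;  out=∅∪out(0)=∅
  fail(7) 'e': from fail(0)=0 chase 'e': 0 ⇒ 0;  out=∅∪out(0)=∅
  fail(2) 'be': from fail(1)=0 chase 'e': 0 ⇒ 7;  out=∅∪out(7)=∅
  fail(8) 'eb': from fail(7)=0 chase 'b': 0 ⇒ 1;  out=∅∪out(1)=∅
  fail(3) 'bed': from fail(2)=7 chase 'd': 7→0 ⇒ 0;  out=∅∪out(0)=∅
  fail(9) 'ebc': from fail(8)=1 chase 'c': 1→0 ⇒ 0;  out={1}∪out(0)={1}
  fail(4) 'beda': from fail(3)=0 chase 'a': 0 ⇒ 0;  out=∅∪out(0)=∅
  fail(5) 'bedaa': from fail(4)=0 chase 'a': 0 ⇒ 0;  out=∅∪out(0)=∅
  fail(6) 'bedaab': from fail(5)=0 chase 'b': 0 ⇒ 1;  out={0}∪out(1)={0}

Run:
pos 0 'a': at 0
pos 1 'e': at 7
pos 2 'b': at 8
pos 3 'e': at 2 (via fail)
pos 4 'e': at 7 (via fail)
pos 5 'b': at 8
pos 6 'c': at 9  → match P1@[4:6]
pos 7 'b': at 1 (via fail)
pos 8 'e': at 2
pos 9 'd': at 3
pos 10 'a': at 4
pos 11 'a': at 5
pos 12 'b': at 6  → match P0@[7:12]
pos 13 'c': at 0 (via fail)
pos 14 'b': at 1
pos 15 'b': at 1 (via fail)
pos 16 'c': at 0 (via fail)
pos 17 'b': at 1
pos 18 'e': at 2
pos 19 'd': at 3
pos 20 'a': at 4
pos 21 'a': at 5
pos 22 'b': at 6  → match P0@[17:22]
pos 23 'e': at 2 (via fail)
pos 24 'b': at 8 (via fail)
pos 25 'c': at 9  → match P1@[23:25]
pos 26 'c': at 0 (via fail)
pos 27 'e': at 7
pos 28 'b': at 8
pos 29 'c': at 9  → match P1@[27:29]
pos 30 'c': at 0 (via fail)
pos 31 'e': at 7
pos 32 'b': at 8
pos 33 'c': at 9  → match P1@[31:33]
pos 34 'e': at 7 (via fail)
pos 35 'b': at 8
pos 36 'c': at 9  → match P1@[34:36]
pos 37 'b': at 1 (via fail)
pos 38 'b': at 1 (via fail)
pos 39 'c': at 0 (via fail)
pos 40 'b': at 1
pos 41 'e': at 2
pos 42 'e': at 7 (via fail)
pos 43 'c': at 0 (via fail)
pos 44 'e': at 7
pos 45 'b': at 8
pos 46 'b': at 1 (via fail)
pos 47 'e': at 2
pos 48 'd': at 3
pos 49 'a': at 4

Result: [[6,1],[12,0],[22,0],[25,1],[29,1],[33,1],[36,1]]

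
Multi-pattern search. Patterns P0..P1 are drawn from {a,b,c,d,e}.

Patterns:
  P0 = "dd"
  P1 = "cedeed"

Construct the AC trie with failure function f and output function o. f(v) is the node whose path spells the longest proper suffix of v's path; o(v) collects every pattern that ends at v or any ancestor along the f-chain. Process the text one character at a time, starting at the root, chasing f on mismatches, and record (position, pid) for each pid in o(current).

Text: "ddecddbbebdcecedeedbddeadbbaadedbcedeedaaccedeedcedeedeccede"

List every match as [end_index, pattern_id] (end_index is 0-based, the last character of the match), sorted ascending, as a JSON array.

Build automaton:
Trie nodes:
  n0 'ε': c→3 d→1
  n1 'd': d→2
  n2 'dd': ·  ←P0
  n3 'c': e→4
  n4 'ce': d→5
  n5 'ced': e→6
  n6 'cede': e→7
  n7 'cedee': d→8
  n8 'cedeed': ·  ←P1

BFS fail/out derivation:
  fail(1) 'd': from fail(0)=0 chase 'd': 0 ⇒ 0;  out=∅∪out(0)=∅
  fail(3) 'c': from fail(0)=0 chase 'c': 0 ⇒ 0;  out=∅∪out(0)=∅
  fail(2) 'dd': from fail(1)=0 chase 'd': 0 ⇒ 1;  out={0}∪out(1)={0}
  fail(4) 'ce': from fail(3)=0 chase 'e': 0 ⇒ 0;  out=∅∪out(0)=∅
  fail(5) 'ced': from fail(4)=0 chase 'd': 0 ⇒ 1;  out=∅∪out(1)=∅
  fail(6) 'cede': from fail(5)=1 chase 'e': 1→0 ⇒ 0;  out=∅∪out(0)=∅
  fail(7) 'cedee': from fail(6)=0 chase 'e': 0 ⇒ 0;  out=∅∪out(0)=∅
  fail(8) 'cedeed': from fail(7)=0 chase 'd': 0 ⇒ 1;  out={1}∪out(1)={1}

Scan:
i=0 'd': node 0→1
i=1 'd': node 1→2  → match P0@[0:1]
i=2 'e': node 2→0 (fail-walked)
i=3 'c': node 0→3
i=4 'd': node 3→1 (fail-walked)
i=5 'd': node 1→2  → match P0@[4:5]
i=6 'b': node 2→0 (fail-walked)
i=7 'b': node 0→0
i=8 'e': node 0→0
i=9 'b': node 0→0
i=10 'd': node 0→1
i=11 'c': node 1→3 (fail-walked)
i=12 'e': node 3→4
i=13 'c': node 4→3 (fail-walked)
i=14 'e': node 3→4
i=15 'd': node 4→5
i=16 'e': node 5→6
i=17 'e': node 6→7
i=18 'd': node 7→8  → match P1@[13:18]
i=19 'b': node 8→0 (fail-walked)
i=20 'd': node 0→1
i=21 'd': node 1→2  → match P0@[20:21]
i=22 'e': node 2→0 (fail-walked)
i=23 'a': node 0→0
i=24 'd': node 0→1
i=25 'b': node 1→0 (fail-walked)
i=26 'b': node 0→0
i=27 'a': node 0→0
i=28 'a': node 0→0
i=29 'd': node 0→1
i=30 'e': node 1→0 (fail-walked)
i=31 'd': node 0→1
i=32 'b': node 1→0 (fail-walked)
i=33 'c': node 0→3
i=34 'e': node 3→4
i=35 'd': node 4→5
i=36 'e': node 5→6
i=37 'e': node 6→7
i=38 'd': node 7→8  → match P1@[33:38]
i=39 'a': node 8→0 (fail-walked)
i=40 'a': node 0→0
i=41 'c': node 0→3
i=42 'c': node 3→3 (fail-walked)
i=43 'e': node 3→4
i=44 'd': node 4→5
i=45 'e': node 5→6
i=46 'e': node 6→7
i=47 'd': node 7→8  → match P1@[42:47]
i=48 'c': node 8→3 (fail-walked)
i=49 'e': node 3→4
i=50 'd': node 4→5
i=51 'e': node 5→6
i=52 'e': node 6→7
i=53 'd': node 7→8  → match P1@[48:53]
i=54 'e': node 8→0 (fail-walked)
i=55 'c': node 0→3
i=56 'c': node 3→3 (fail-walked)
i=57 'e': node 3→4
i=58 'd': node 4→5
i=59 'e': node 5→6

Matches: [[1,0],[5,0],[18,1],[21,0],[38,1],[47,1],[53,1]]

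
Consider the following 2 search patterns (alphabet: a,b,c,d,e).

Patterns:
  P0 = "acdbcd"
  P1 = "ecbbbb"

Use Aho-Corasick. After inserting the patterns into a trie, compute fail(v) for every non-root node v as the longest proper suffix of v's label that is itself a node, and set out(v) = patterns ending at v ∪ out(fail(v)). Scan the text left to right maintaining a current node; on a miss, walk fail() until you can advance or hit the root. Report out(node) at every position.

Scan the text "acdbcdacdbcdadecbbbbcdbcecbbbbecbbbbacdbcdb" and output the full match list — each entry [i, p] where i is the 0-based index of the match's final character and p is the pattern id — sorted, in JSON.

Construct AC machine:
Trie (insert patterns):
  n0 'ε': a→1 e→7
  n1 'a': c→2
  n2 'ac': d→3
  n3 'acd': b→4
  n4 'acdb': c→5
  n5 'acdbc': d→6
  n6 'acdbcd': ·  ←P0
  n7 'e': c→8
  n8 'ec': b→9
  n9 'ecb': b→10
  n10 'ecbb': b→11
  n11 'ecbbb': b→12
  n12 'ecbbbb': ·  ←P1

BFS fail/out derivation:
  fail(1) 'a': from fail(0)=0 chase 'a': 0 ⇒ 0;  out=∅∪out(0)=∅
  fail(7) 'e': from fail(0)=0 chase 'e': 0 ⇒ 0;  out=∅∪out(0)=∅
  fail(2) 'ac': from fail(1)=0 chase 'c': 0 ⇒ 0;  out=∅∪out(0)=∅
  fail(8) 'ec': from fail(7)=0 chase 'c': 0 ⇒ 0;  out=∅∪out(0)=∅
  fail(3) 'acd': from fail(2)=0 chase 'd': 0 ⇒ 0;  out=∅∪out(0)=∅
  fail(9) 'ecb': from fail(8)=0 chase 'b': 0 ⇒ 0;  out=∅∪out(0)=∅
  fail(4) 'acdb': from fail(3)=0 chase 'b': 0 ⇒ 0;  out=∅∪out(0)=∅
  fail(10) 'ecbb': from fail(9)=0 chase 'b': 0 ⇒ 0;  out=∅∪out(0)=∅
  fail(5) 'acdbc': from fail(4)=0 chase 'c': 0 ⇒ 0;  out=∅∪out(0)=∅
  fail(11) 'ecbbb': from fail(10)=0 chase 'b': 0 ⇒ 0;  out=∅∪out(0)=∅
  fail(6) 'acdbcd': from fail(5)=0 chase 'd': 0 ⇒ 0;  out={0}∪out(0)={0}
  fail(12) 'ecbbbb': from fail(11)=0 chase 'b': 0 ⇒ 0;  out={1}∪out(0)={1}

Text stream:
pos 0 'a': at 1
pos 1 'c': at 2
pos 2 'd': at 3
pos 3 'b': at 4
pos 4 'c': at 5
pos 5 'd': at 6  emit P0@[0:5]
pos 6 'a': at 1 (via fail)
pos 7 'c': at 2
pos 8 'd': at 3
pos 9 'b': at 4
pos 10 'c': at 5
pos 11 'd': at 6  emit P0@[6:11]
pos 12 'a': at 1 (via fail)
pos 13 'd': at 0 (via fail)
pos 14 'e': at 7
pos 15 'c': at 8
pos 16 'b': at 9
pos 17 'b': at 10
pos 18 'b': at 11
pos 19 'b': at 12  emit P1@[14:19]
pos 20 'c': at 0 (via fail)
pos 21 'd': at 0
pos 22 'b': at 0
pos 23 'c': at 0
pos 24 'e': at 7
pos 25 'c': at 8
pos 26 'b': at 9
pos 27 'b': at 10
pos 28 'b': at 11
pos 29 'b': at 12  emit P1@[24:29]
pos 30 'e': at 7 (via fail)
pos 31 'c': at 8
pos 32 'b': at 9
pos 33 'b': at 10
pos 34 'b': at 11
pos 35 'b': at 12  emit P1@[30:35]
pos 36 'a': at 1 (via fail)
pos 37 'c': at 2
pos 38 'd': at 3
pos 39 'b': at 4
pos 40 'c': at 5
pos 41 'd': at 6  emit P0@[36:41]
pos 42 'b': at 0 (via fail)

All matches (sorted): [[5,0],[11,0],[19,1],[29,1],[35,1],[41,0]]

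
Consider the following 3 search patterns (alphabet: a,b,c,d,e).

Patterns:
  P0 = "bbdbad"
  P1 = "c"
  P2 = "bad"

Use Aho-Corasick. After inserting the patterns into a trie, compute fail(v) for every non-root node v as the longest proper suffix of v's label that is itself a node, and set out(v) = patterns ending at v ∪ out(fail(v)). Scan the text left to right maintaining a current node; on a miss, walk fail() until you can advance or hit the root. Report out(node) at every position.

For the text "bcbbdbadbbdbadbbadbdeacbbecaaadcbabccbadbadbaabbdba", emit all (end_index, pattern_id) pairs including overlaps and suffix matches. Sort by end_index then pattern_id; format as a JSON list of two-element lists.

Build automaton:
Trie (insert patterns):
  0='ε' goto b→1 c→7
  1='b' goto a→8 b→2
  2='bb' goto d→3
  3='bbd' goto b→4
  4='bbdb' goto a→5
  5='bbdba' goto d→6
  6='bbdbad' goto ·  [P0 ends]
  7='c' goto ·  [P1 ends]
  8='ba' goto d→9
  9='bad' goto ·  [P2 ends]

BFS fail/out derivation:
  fail(1) 'b': from fail(0)=0 chase 'b': 0 ⇒ 0;  out=∅∪out(0)=∅
  fail(7) 'c': from fail(0)=0 chase 'c': 0 ⇒ 0;  out={1}∪out(0)={1}
  fail(2) 'bb': from fail(1)=0 chase 'b': 0 ⇒ 1;  out=∅∪out(1)=∅
  fail(8) 'ba': from fail(1)=0 chase 'a': 0 ⇒ 0;  out=∅∪out(0)=∅
  fail(3) 'bbd': from fail(2)=1 chase 'd': 1→0 ⇒ 0;  out=∅∪out(0)=∅
  fail(9) 'bad': from fail(8)=0 chase 'd': 0 ⇒ 0;  out={2}∪out(0)={2}
  fail(4) 'bbdb': from fail(3)=0 chase 'b': 0 ⇒ 1;  out=∅∪out(1)=∅
  fail(5) 'bbdba': from fail(4)=1 chase 'a': 1 ⇒ 8;  out=∅∪out(8)=∅
  fail(6) 'bbdbad': from fail(5)=8 chase 'd': 8 ⇒ 9;  out={0}∪out(9)={0,2}

Scan:
i=0 'b': node 0→1
i=1 'c': node 1→7 (fail-walked)  ** P1@[1:1]
i=2 'b': node 7→1 (fail-walked)
i=3 'b': node 1→2
i=4 'd': node 2→3
i=5 'b': node 3→4
i=6 'a': node 4→5
i=7 'd': node 5→6  ** P0@[2:7],P2@[5:7]
i=8 'b': node 6→1 (fail-walked)
i=9 'b': node 1→2
i=10 'd': node 2→3
i=11 'b': node 3→4
i=12 'a': node 4→5
i=13 'd': node 5→6  ** P0@[8:13],P2@[11:13]
i=14 'b': node 6→1 (fail-walked)
i=15 'b': node 1→2
i=16 'a': node 2→8 (fail-walked)
i=17 'd': node 8→9  ** P2@[15:17]
i=18 'b': node 9→1 (fail-walked)
i=19 'd': node 1→0 (fail-walked)
i=20 'e': node 0→0
i=21 'a': node 0→0
i=22 'c': node 0→7  ** P1@[22:22]
i=23 'b': node 7→1 (fail-walked)
i=24 'b': node 1→2
i=25 'e': node 2→0 (fail-walked)
i=26 'c': node 0→7  ** P1@[26:26]
i=27 'a': node 7→0 (fail-walked)
i=28 'a': node 0→0
i=29 'a': node 0→0
i=30 'd': node 0→0
i=31 'c': node 0→7  ** P1@[31:31]
i=32 'b': node 7→1 (fail-walked)
i=33 'a': node 1→8
i=34 'b': node 8→1 (fail-walked)
i=35 'c': node 1→7 (fail-walked)  ** P1@[35:35]
i=36 'c': node 7→7 (fail-walked)  ** P1@[36:36]
i=37 'b': node 7→1 (fail-walked)
i=38 'a': node 1→8
i=39 'd': node 8→9  ** P2@[37:39]
i=40 'b': node 9→1 (fail-walked)
i=41 'a': node 1→8
i=42 'd': node 8→9  ** P2@[40:42]
i=43 'b': node 9→1 (fail-walked)
i=44 'a': node 1→8
i=45 'a': node 8→0 (fail-walked)
i=46 'b': node 0→1
i=47 'b': node 1→2
i=48 'd': node 2→3
i=49 'b': node 3→4
i=50 'a': node 4→5

All matches (sorted): [[1,1],[7,0],[7,2],[13,0],[13,2],[17,2],[22,1],[26,1],[31,1],[35,1],[36,1],[39,2],[42,2]]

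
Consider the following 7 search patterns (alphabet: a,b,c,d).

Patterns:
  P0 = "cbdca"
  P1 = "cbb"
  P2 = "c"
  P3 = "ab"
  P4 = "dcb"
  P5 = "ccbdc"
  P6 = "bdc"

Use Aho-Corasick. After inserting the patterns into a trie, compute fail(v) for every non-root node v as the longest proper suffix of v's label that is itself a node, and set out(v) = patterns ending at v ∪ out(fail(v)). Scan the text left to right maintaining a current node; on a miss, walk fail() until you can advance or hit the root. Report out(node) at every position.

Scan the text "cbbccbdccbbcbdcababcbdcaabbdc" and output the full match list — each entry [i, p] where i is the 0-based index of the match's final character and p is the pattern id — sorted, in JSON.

Build:
Trie nodes:
  0='ε' goto a→7 b→16 c→1 d→9
  1='c' goto b→2 c→12  ←P2
  2='cb' goto b→6 d→3
  3='cbd' goto c→4
  4='cbdc' goto a→5
  5='cbdca' goto ·  ←P0
  6='cbb' goto ·  ←P1
  7='a' goto b→8
  8='ab' goto ·  ←P3
  9='d' goto c→10
  10='dc' goto b→11
  11='dcb' goto ·  ←P4
  12='cc' goto b→13
  13='ccb' goto d→14
  14='ccbd' goto c→15
  15='ccbdc' goto ·  ←P5
  16='b' goto d→17
  17='bd' goto c→18
  18='bdc' goto ·  ←P6

Failure links (BFS by depth):
  n1('c'): parent n0 fail=0; on 'c' 0 → fail=0;  out {2}∪∅={2}
  n7('a'): parent n0 fail=0; on 'a' 0 → fail=0;  out ∅∪∅=∅
  n9('d'): parent n0 fail=0; on 'd' 0 → fail=0;  out ∅∪∅=∅
  n16('b'): parent n0 fail=0; on 'b' 0 → fail=0;  out ∅∪∅=∅
  n2('cb'): parent n1 fail=0; on 'b' 0 → fail=16;  out ∅∪∅=∅
  n8('ab'): parent n7 fail=0; on 'b' 0 → fail=16;  out {3}∪∅={3}
  n10('dc'): parent n9 fail=0; on 'c' 0 → fail=1;  out ∅∪{2}={2}
  n12('cc'): parent n1 fail=0; on 'c' 0 → fail=1;  out ∅∪{2}={2}
  n17('bd'): parent n16 fail=0; on 'd' 0 → fail=9;  out ∅∪∅=∅
  n3('cbd'): parent n2 fail=16; on 'd' 16 → fail=17;  out ∅∪∅=∅
  n6('cbb'): parent n2 fail=16; on 'b' 16→0 → fail=16;  out {1}∪∅={1}
  n11('dcb'): parent n10 fail=1; on 'b' 1 → fail=2;  out {4}∪∅={4}
  n13('ccb'): parent n12 fail=1; on 'b' 1 → fail=2;  out ∅∪∅=∅
  n18('bdc'): parent n17 fail=9; on 'c' 9 → fail=10;  out {6}∪{2}={2,6}
  n4('cbdc'): parent n3 fail=17; on 'c' 17 → fail=18;  out ∅∪{2,6}={2,6}
  n14('ccbd'): parent n13 fail=2; on 'd' 2 → fail=3;  out ∅∪∅=∅
  n5('cbdca'): parent n4 fail=18; on 'a' 18→10→1→0 → fail=7;  out {0}∪∅={0}
  n15('ccbdc'): parent n14 fail=3; on 'c' 3 → fail=4;  out {5}∪{2,6}={2,5,6}

Run:
[0] read 'c'  n0⇒n1  ** P2@[0:0]
[1] read 'b'  n1⇒n2
[2] read 'b'  n2⇒n6  ** P1@[0:2]
[3] read 'c'  n6⇒n1 ·f  ** P2@[3:3]
[4] read 'c'  n1⇒n12  ** P2@[4:4]
[5] read 'b'  n12⇒n13
[6] read 'd'  n13⇒n14
[7] read 'c'  n14⇒n15  ** P2@[7:7],P5@[3:7],P6@[5:7]
[8] read 'c'  n15⇒n12 ·f  ** P2@[8:8]
[9] read 'b'  n12⇒n13
[10] read 'b'  n13⇒n6 ·f  ** P1@[8:10]
[11] read 'c'  n6⇒n1 ·f  ** P2@[11:11]
[12] read 'b'  n1⇒n2
[13] read 'd'  n2⇒n3
[14] read 'c'  n3⇒n4  ** P2@[14:14],P6@[12:14]
[15] read 'a'  n4⇒n5  ** P0@[11:15]
[16] read 'b'  n5⇒n8 ·f  ** P3@[15:16]
[17] read 'a'  n8⇒n7 ·f
[18] read 'b'  n7⇒n8  ** P3@[17:18]
[19] read 'c'  n8⇒n1 ·f  ** P2@[19:19]
[20] read 'b'  n1⇒n2
[21] read 'd'  n2⇒n3
[22] read 'c'  n3⇒n4  ** P2@[22:22],P6@[20:22]
[23] read 'a'  n4⇒n5  ** P0@[19:23]
[24] read 'a'  n5⇒n7 ·f
[25] read 'b'  n7⇒n8  ** P3@[24:25]
[26] read 'b'  n8⇒n16 ·f
[27] read 'd'  n16⇒n17
[28] read 'c'  n17⇒n18  ** P2@[28:28],P6@[26:28]

Matches: [[0,2],[2,1],[3,2],[4,2],[7,2],[7,5],[7,6],[8,2],[10,1],[11,2],[14,2],[14,6],[15,0],[16,3],[18,3],[19,2],[22,2],[22,6],[23,0],[25,3],[28,2],[28,6]]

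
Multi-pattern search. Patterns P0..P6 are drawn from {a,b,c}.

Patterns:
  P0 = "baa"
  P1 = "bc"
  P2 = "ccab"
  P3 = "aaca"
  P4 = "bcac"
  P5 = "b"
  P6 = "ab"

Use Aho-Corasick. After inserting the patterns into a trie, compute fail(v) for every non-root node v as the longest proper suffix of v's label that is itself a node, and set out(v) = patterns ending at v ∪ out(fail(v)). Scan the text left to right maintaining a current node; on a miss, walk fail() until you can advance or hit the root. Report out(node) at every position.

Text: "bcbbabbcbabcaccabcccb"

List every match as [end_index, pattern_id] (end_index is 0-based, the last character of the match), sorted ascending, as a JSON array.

Construct AC machine:
Trie nodes:
  n0 'ε': a→9 b→1 c→5
  n1 'b': a→2 c→4  ←P5
  n2 'ba': a→3
  n3 'baa': ·  ←P0
  n4 'bc': a→13  ←P1
  n5 'c': c→6
  n6 'cc': a→7
  n7 'cca': b→8
  n8 'ccab': ·  ←P2
  n9 'a': a→10 b→15
  n10 'aa': c→11
  n11 'aac': a→12
  n12 'aaca': ·  ←P3
  n13 'bca': c→14
  n14 'bcac': ·  ←P4
  n15 'ab': ·  ←P6

Failure links (BFS by depth):
  n1('b'): parent n0 fail=0; on 'b' 0 → fail=0;  out {5}∪∅={5}
  n5('c'): parent n0 fail=0; on 'c' 0 → fail=0;  out ∅∪∅=∅
  n9('a'): parent n0 fail=0; on 'a' 0 → fail=0;  out ∅∪∅=∅
  n2('ba'): parent n1 fail=0; on 'a' 0 → fail=9;  out ∅∪∅=∅
  n4('bc'): parent n1 fail=0; on 'c' 0 → fail=5;  out {1}∪∅={1}
  n6('cc'): parent n5 fail=0; on 'c' 0 → fail=5;  out ∅∪∅=∅
  n10('aa'): parent n9 fail=0; on 'a' 0 → fail=9;  out ∅∪∅=∅
  n15('ab'): parent n9 fail=0; on 'b' 0 → fail=1;  out {6}∪{5}={5,6}
  n3('baa'): parent n2 fail=9; on 'a' 9 → fail=10;  out {0}∪∅={0}
  n7('cca'): parent n6 fail=5; on 'a' 5→0 → fail=9;  out ∅∪∅=∅
  n11('aac'): parent n10 fail=9; on 'c' 9→0 → fail=5;  out ∅∪∅=∅
  n13('bca'): parent n4 fail=5; on 'a' 5→0 → fail=9;  out ∅∪∅=∅
  n8('ccab'): parent n7 fail=9; on 'b' 9 → fail=15;  out {2}∪{5,6}={2,5,6}
  n12('aaca'): parent n11 fail=5; on 'a' 5→0 → fail=9;  out {3}∪∅={3}
  n14('bcac'): parent n13 fail=9; on 'c' 9→0 → fail=5;  out {4}∪∅={4}

Scan:
i=0 'b': node 0→1  → match P5@[0:0]
i=1 'c': node 1→4  → match P1@[0:1]
i=2 'b': node 4→1 (via fail)  → match P5@[2:2]
i=3 'b': node 1→1 (via fail)  → match P5@[3:3]
i=4 'a': node 1→2
i=5 'b': node 2→15 (via fail)  → match P5@[5:5],P6@[4:5]
i=6 'b': node 15→1 (via fail)  → match P5@[6:6]
i=7 'c': node 1→4  → match P1@[6:7]
i=8 'b': node 4→1 (via fail)  → match P5@[8:8]
i=9 'a': node 1→2
i=10 'b': node 2→15 (via fail)  → match P5@[10:10],P6@[9:10]
i=11 'c': node 15→4 (via fail)  → match P1@[10:11]
i=12 'a': node 4→13
i=13 'c': node 13→14  → match P4@[10:13]
i=14 'c': node 14→6 (via fail)
i=15 'a': node 6→7
i=16 'b': node 7→8  → match P2@[13:16],P5@[16:16],P6@[15:16]
i=17 'c': node 8→4 (via fail)  → match P1@[16:17]
i=18 'c': node 4→6 (via fail)
i=19 'c': node 6→6 (via fail)
i=20 'b': node 6→1 (via fail)  → match P5@[20:20]

Result: [[0,5],[1,1],[2,5],[3,5],[5,5],[5,6],[6,5],[7,1],[8,5],[10,5],[10,6],[11,1],[13,4],[16,2],[16,5],[16,6],[17,1],[20,5]]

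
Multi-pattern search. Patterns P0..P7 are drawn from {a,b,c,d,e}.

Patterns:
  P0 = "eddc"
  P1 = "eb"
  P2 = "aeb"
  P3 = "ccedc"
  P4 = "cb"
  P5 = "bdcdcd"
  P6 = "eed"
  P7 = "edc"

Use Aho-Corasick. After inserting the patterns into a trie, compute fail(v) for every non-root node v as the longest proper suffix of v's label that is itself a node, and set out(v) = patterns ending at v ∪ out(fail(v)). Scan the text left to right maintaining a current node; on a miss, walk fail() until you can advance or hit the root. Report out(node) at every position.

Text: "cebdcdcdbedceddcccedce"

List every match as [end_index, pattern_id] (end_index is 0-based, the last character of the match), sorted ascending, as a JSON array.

Build automaton:
Trie nodes:
  n0 'ε': a→6 b→15 c→9 e→1
  n1 'e': b→5 d→2 e→21
  n2 'ed': c→23 d→3
  n3 'edd': c→4
  n4 'eddc': ·  [P0 ends]
  n5 'eb': ·  [P1 ends]
  n6 'a': e→7
  n7 'ae': b→8
  n8 'aeb': ·  [P2 ends]
  n9 'c': b→14 c→10
  n10 'cc': e→11
  n11 'cce': d→12
  n12 'cced': c→13
  n13 'ccedc': ·  [P3 ends]
  n14 'cb': ·  [P4 ends]
  n15 'b': d→16
  n16 'bd': c→17
  n17 'bdc': d→18
  n18 'bdcd': c→19
  n19 'bdcdc': d→20
  n20 'bdcdcd': ·  [P5 ends]
  n21 'ee': d→22
  n22 'eed': ·  [P6 ends]
  n23 'edc': ·  [P7 ends]

BFS fail/out derivation:
  n1('e'): parent n0 fail=0; on 'e' 0 → fail=0;  out ∅∪∅=∅
  n6('a'): parent n0 fail=0; on 'a' 0 → fail=0;  out ∅∪∅=∅
  n9('c'): parent n0 fail=0; on 'c' 0 → fail=0;  out ∅∪∅=∅
  n15('b'): parent n0 fail=0; on 'b' 0 → fail=0;  out ∅∪∅=∅
  n2('ed'): parent n1 fail=0; on 'd' 0 → fail=0;  out ∅∪∅=∅
  n5('eb'): parent n1 fail=0; on 'b' 0 → fail=15;  out {1}∪∅={1}
  n7('ae'): parent n6 fail=0; on 'e' 0 → fail=1;  out ∅∪∅=∅
  n10('cc'): parent n9 fail=0; on 'c' 0 → fail=9;  out ∅∪∅=∅
  n14('cb'): parent n9 fail=0; on 'b' 0 → fail=15;  out {4}∪∅={4}
  n16('bd'): parent n15 fail=0; on 'd' 0 → fail=0;  out ∅∪∅=∅
  n21('ee'): parent n1 fail=0; on 'e' 0 → fail=1;  out ∅∪∅=∅
  n3('edd'): parent n2 fail=0; on 'd' 0 → fail=0;  out ∅∪∅=∅
  n8('aeb'): parent n7 fail=1; on 'b' 1 → fail=5;  out {2}∪{1}={1,2}
  n11('cce'): parent n10 fail=9; on 'e' 9→0 → fail=1;  out ∅∪∅=∅
  n17('bdc'): parent n16 fail=0; on 'c' 0 → fail=9;  out ∅∪∅=∅
  n22('eed'): parent n21 fail=1; on 'd' 1 → fail=2;  out {6}∪∅={6}
  n23('edc'): parent n2 fail=0; on 'c' 0 → fail=9;  out {7}∪∅={7}
  n4('eddc'): parent n3 fail=0; on 'c' 0 → fail=9;  out {0}∪∅={0}
  n12('cced'): parent n11 fail=1; on 'd' 1 → fail=2;  out ∅∪∅=∅
  n18('bdcd'): parent n17 fail=9; on 'd' 9→0 → fail=0;  out ∅∪∅=∅
  n13('ccedc'): parent n12 fail=2; on 'c' 2 → fail=23;  out {3}∪{7}={3,7}
  n19('bdcdc'): parent n18 fail=0; on 'c' 0 → fail=9;  out ∅∪∅=∅
  n20('bdcdcd'): parent n19 fail=9; on 'd' 9→0 → fail=0;  out {5}∪∅={5}

Scan:
i=0 'c': node 0→9
i=1 'e': node 9→1 (via fail)
i=2 'b': node 1→5  → match P1@[1:2]
i=3 'd': node 5→16 (via fail)
i=4 'c': node 16→17
i=5 'd': node 17→18
i=6 'c': node 18→19
i=7 'd': node 19→20  → match P5@[2:7]
i=8 'b': node 20→15 (via fail)
i=9 'e': node 15→1 (via fail)
i=10 'd': node 1→2
i=11 'c': node 2→23  → match P7@[9:11]
i=12 'e': node 23→1 (via fail)
i=13 'd': node 1→2
i=14 'd': node 2→3
i=15 'c': node 3→4  → match P0@[12:15]
i=16 'c': node 4→10 (via fail)
i=17 'c': node 10→10 (via fail)
i=18 'e': node 10→11
i=19 'd': node 11→12
i=20 'c': node 12→13  → match P3@[16:20],P7@[18:20]
i=21 'e': node 13→1 (via fail)

All matches (sorted): [[2,1],[7,5],[11,7],[15,0],[20,3],[20,7]]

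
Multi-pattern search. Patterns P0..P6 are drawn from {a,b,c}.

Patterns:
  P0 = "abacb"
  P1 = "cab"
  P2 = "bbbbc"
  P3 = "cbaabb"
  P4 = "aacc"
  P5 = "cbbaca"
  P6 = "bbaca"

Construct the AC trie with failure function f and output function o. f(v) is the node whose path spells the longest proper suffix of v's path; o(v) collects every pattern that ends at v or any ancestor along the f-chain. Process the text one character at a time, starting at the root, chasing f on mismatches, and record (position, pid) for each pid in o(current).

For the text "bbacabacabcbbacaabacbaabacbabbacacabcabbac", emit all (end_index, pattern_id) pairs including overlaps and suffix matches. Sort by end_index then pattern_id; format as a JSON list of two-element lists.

Build:
Trie (insert patterns):
  n0 'ε': a→1 b→9 c→6
  n1 'a': a→19 b→2
  n2 'ab': a→3
  n3 'aba': c→4
  n4 'abac': b→5
  n5 'abacb': ·  [P0 ends]
  n6 'c': a→7 b→14
  n7 'ca': b→8
  n8 'cab': ·  [P1 ends]
  n9 'b': b→10
  n10 'bb': a→26 b→11
  n11 'bbb': b→12
  n12 'bbbb': c→13
  n13 'bbbbc': ·  [P2 ends]
  n14 'cb': a→15 b→22
  n15 'cba': a→16
  n16 'cbaa': b→17
  n17 'cbaab': b→18
  n18 'cbaabb': ·  [P3 ends]
  n19 'aa': c→20
  n20 'aac': c→21
  n21 'aacc': ·  [P4 ends]
  n22 'cbb': a→23
  n23 'cbba': c→24
  n24 'cbbac': a→25
  n25 'cbbaca': ·  [P5 ends]
  n26 'bba': c→27
  n27 'bbac': a→28
  n28 'bbaca': ·  [P6 ends]

Failure links (BFS by depth):
  fail(1) 'a': from fail(0)=0 chase 'a': 0 ⇒ 0;  out=∅∪out(0)=∅
  fail(6) 'c': from fail(0)=0 chase 'c': 0 ⇒ 0;  out=∅∪out(0)=∅
  fail(9) 'b': from fail(0)=0 chase 'b': 0 ⇒ 0;  out=∅∪out(0)=∅
  fail(2) 'ab': from fail(1)=0 chase 'b': 0 ⇒ 9;  out=∅∪out(9)=∅
  fail(7) 'ca': from fail(6)=0 chase 'a': 0 ⇒ 1;  out=∅∪out(1)=∅
  fail(10) 'bb': from fail(9)=0 chase 'b': 0 ⇒ 9;  out=∅∪out(9)=∅
  fail(14) 'cb': from fail(6)=0 chase 'b': 0 ⇒ 9;  out=∅∪out(9)=∅
  fail(19) 'aa': from fail(1)=0 chase 'a': 0 ⇒ 1;  out=∅∪out(1)=∅
  fail(3) 'aba': from fail(2)=9 chase 'a': 9→0 ⇒ 1;  out=∅∪out(1)=∅
  fail(8) 'cab': from fail(7)=1 chase 'b': 1 ⇒ 2;  out={1}∪out(2)={1}
  fail(11) 'bbb': from fail(10)=9 chase 'b': 9 ⇒ 10;  out=∅∪out(10)=∅
  fail(15) 'cba': from fail(14)=9 chase 'a': 9→0 ⇒ 1;  out=∅∪out(1)=∅
  fail(20) 'aac': from fail(19)=1 chase 'c': 1→0 ⇒ 6;  out=∅∪out(6)=∅
  fail(22) 'cbb': from fail(14)=9 chase 'b': 9 ⇒ 10;  out=∅∪out(10)=∅
  fail(26) 'bba': from fail(10)=9 chase 'a': 9→0 ⇒ 1;  out=∅∪out(1)=∅
  fail(4) 'abac': from fail(3)=1 chase 'c': 1→0 ⇒ 6;  out=∅∪out(6)=∅
  fail(12) 'bbbb': from fail(11)=10 chase 'b': 10 ⇒ 11;  out=∅∪out(11)=∅
  fail(16) 'cbaa': from fail(15)=1 chase 'a': 1 ⇒ 19;  out=∅∪out(19)=∅
  fail(21) 'aacc': from fail(20)=6 chase 'c': 6→0 ⇒ 6;  out={4}∪out(6)={4}
  fail(23) 'cbba': from fail(22)=10 chase 'a': 10 ⇒ 26;  out=∅∪out(26)=∅
  fail(27) 'bbac': from fail(26)=1 chase 'c': 1→0 ⇒ 6;  out=∅∪out(6)=∅
  fail(5) 'abacb': from fail(4)=6 chase 'b': 6 ⇒ 14;  out={0}∪out(14)={0}
  fail(13) 'bbbbc': from fail(12)=11 chase 'c': 11→10→9→0 ⇒ 6;  out={2}∪out(6)={2}
  fail(17) 'cbaab': from fail(16)=19 chase 'b': 19→1 ⇒ 2;  out=∅∪out(2)=∅
  fail(24) 'cbbac': from fail(23)=26 chase 'c': 26 ⇒ 27;  out=∅∪out(27)=∅
  fail(28) 'bbaca': from fail(27)=6 chase 'a': 6 ⇒ 7;  out={6}∪out(7)={6}
  fail(18) 'cbaabb': from fail(17)=2 chase 'b': 2→9 ⇒ 10;  out={3}∪out(10)={3}
  fail(25) 'cbbaca': from fail(24)=27 chase 'a': 27 ⇒ 28;  out={5}∪out(28)={5,6}

Run:
[0] read 'b'  n0⇒n9
[1] read 'b'  n9⇒n10
[2] read 'a'  n10⇒n26
[3] read 'c'  n26⇒n27
[4] read 'a'  n27⇒n28  ** P6@[0:4]
[5] read 'b'  n28⇒n8 ·f  ** P1@[3:5]
[6] read 'a'  n8⇒n3 ·f
[7] read 'c'  n3⇒n4
[8] read 'a'  n4⇒n7 ·f
[9] read 'b'  n7⇒n8  ** P1@[7:9]
[10] read 'c'  n8⇒n6 ·f
[11] read 'b'  n6⇒n14
[12] read 'b'  n14⇒n22
[13] read 'a'  n22⇒n23
[14] read 'c'  n23⇒n24
[15] read 'a'  n24⇒n25  ** P5@[10:15],P6@[11:15]
[16] read 'a'  n25⇒n19 ·f
[17] read 'b'  n19⇒n2 ·f
[18] read 'a'  n2⇒n3
[19] read 'c'  n3⇒n4
[20] read 'b'  n4⇒n5  ** P0@[16:20]
[21] read 'a'  n5⇒n15 ·f
[22] read 'a'  n15⇒n16
[23] read 'b'  n16⇒n17
[24] read 'a'  n17⇒n3 ·f
[25] read 'c'  n3⇒n4
[26] read 'b'  n4⇒n5  ** P0@[22:26]
[27] read 'a'  n5⇒n15 ·f
[28] read 'b'  n15⇒n2 ·f
[29] read 'b'  n2⇒n10 ·f
[30] read 'a'  n10⇒n26
[31] read 'c'  n26⇒n27
[32] read 'a'  n27⇒n28  ** P6@[28:32]
[33] read 'c'  n28⇒n6 ·f
[34] read 'a'  n6⇒n7
[35] read 'b'  n7⇒n8  ** P1@[33:35]
[36] read 'c'  n8⇒n6 ·f
[37] read 'a'  n6⇒n7
[38] read 'b'  n7⇒n8  ** P1@[36:38]
[39] read 'b'  n8⇒n10 ·f
[40] read 'a'  n10⇒n26
[41] read 'c'  n26⇒n27

All matches (sorted): [[4,6],[5,1],[9,1],[15,5],[15,6],[20,0],[26,0],[32,6],[35,1],[38,1]]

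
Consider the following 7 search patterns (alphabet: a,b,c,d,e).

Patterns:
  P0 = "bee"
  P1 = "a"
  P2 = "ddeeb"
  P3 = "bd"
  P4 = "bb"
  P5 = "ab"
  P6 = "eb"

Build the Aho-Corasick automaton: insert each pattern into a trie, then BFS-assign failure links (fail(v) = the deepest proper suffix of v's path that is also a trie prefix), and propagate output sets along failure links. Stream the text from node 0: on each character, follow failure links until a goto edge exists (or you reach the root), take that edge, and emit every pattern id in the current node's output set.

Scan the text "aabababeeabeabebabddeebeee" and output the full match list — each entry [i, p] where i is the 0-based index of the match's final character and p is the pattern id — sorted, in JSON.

Build automaton:
Trie (insert patterns):
  n0 'ε': a→4 b→1 d→5 e→13
  n1 'b': b→11 d→10 e→2
  n2 'be': e→3
  n3 'bee': ·  ←P0
  n4 'a': b→12  ←P1
  n5 'd': d→6
  n6 'dd': e→7
  n7 'dde': e→8
  n8 'ddee': b→9
  n9 'ddeeb': ·  ←P2
  n10 'bd': ·  ←P3
  n11 'bb': ·  ←P4
  n12 'ab': ·  ←P5
  n13 'e': b→14
  n14 'eb': ·  ←P6

BFS fail/out derivation:
  n1('b'): parent n0 fail=0; on 'b' 0 → fail=0;  out ∅∪∅=∅
  n4('a'): parent n0 fail=0; on 'a' 0 → fail=0;  out {1}∪∅={1}
  n5('d'): parent n0 fail=0; on 'd' 0 → fail=0;  out ∅∪∅=∅
  n13('e'): parent n0 fail=0; on 'e' 0 → fail=0;  out ∅∪∅=∅
  n2('be'): parent n1 fail=0; on 'e' 0 → fail=13;  out ∅∪∅=∅
  n6('dd'): parent n5 fail=0; on 'd' 0 → fail=5;  out ∅∪∅=∅
  n10('bd'): parent n1 fail=0; on 'd' 0 → fail=5;  out {3}∪∅={3}
  n11('bb'): parent n1 fail=0; on 'b' 0 → fail=1;  out {4}∪∅={4}
  n12('ab'): parent n4 fail=0; on 'b' 0 → fail=1;  out {5}∪∅={5}
  n14('eb'): parent n13 fail=0; on 'b' 0 → fail=1;  out {6}∪∅={6}
  n3('bee'): parent n2 fail=13; on 'e' 13→0 → fail=13;  out {0}∪∅={0}
  n7('dde'): parent n6 fail=5; on 'e' 5→0 → fail=13;  out ∅∪∅=∅
  n8('ddee'): parent n7 fail=13; on 'e' 13→0 → fail=13;  out ∅∪∅=∅
  n9('ddeeb'): parent n8 fail=13; on 'b' 13 → fail=14;  out {2}∪{6}={2,6}

Run:
pos 0 'a': at 4  ** P1@[0:0]
pos 1 'a': at 4 ·f  ** P1@[1:1]
pos 2 'b': at 12  ** P5@[1:2]
pos 3 'a': at 4 ·f  ** P1@[3:3]
pos 4 'b': at 12  ** P5@[3:4]
pos 5 'a': at 4 ·f  ** P1@[5:5]
pos 6 'b': at 12  ** P5@[5:6]
pos 7 'e': at 2 ·f
pos 8 'e': at 3  ** P0@[6:8]
pos 9 'a': at 4 ·f  ** P1@[9:9]
pos 10 'b': at 12  ** P5@[9:10]
pos 11 'e': at 2 ·f
pos 12 'a': at 4 ·f  ** P1@[12:12]
pos 13 'b': at 12  ** P5@[12:13]
pos 14 'e': at 2 ·f
pos 15 'b': at 14 ·f  ** P6@[14:15]
pos 16 'a': at 4 ·f  ** P1@[16:16]
pos 17 'b': at 12  ** P5@[16:17]
pos 18 'd': at 10 ·f  ** P3@[17:18]
pos 19 'd': at 6 ·f
pos 20 'e': at 7
pos 21 'e': at 8
pos 22 'b': at 9  ** P2@[18:22],P6@[21:22]
pos 23 'e': at 2 ·f
pos 24 'e': at 3  ** P0@[22:24]
pos 25 'e': at 13 ·f

All matches (sorted): [[0,1],[1,1],[2,5],[3,1],[4,5],[5,1],[6,5],[8,0],[9,1],[10,5],[12,1],[13,5],[15,6],[16,1],[17,5],[18,3],[22,2],[22,6],[24,0]]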